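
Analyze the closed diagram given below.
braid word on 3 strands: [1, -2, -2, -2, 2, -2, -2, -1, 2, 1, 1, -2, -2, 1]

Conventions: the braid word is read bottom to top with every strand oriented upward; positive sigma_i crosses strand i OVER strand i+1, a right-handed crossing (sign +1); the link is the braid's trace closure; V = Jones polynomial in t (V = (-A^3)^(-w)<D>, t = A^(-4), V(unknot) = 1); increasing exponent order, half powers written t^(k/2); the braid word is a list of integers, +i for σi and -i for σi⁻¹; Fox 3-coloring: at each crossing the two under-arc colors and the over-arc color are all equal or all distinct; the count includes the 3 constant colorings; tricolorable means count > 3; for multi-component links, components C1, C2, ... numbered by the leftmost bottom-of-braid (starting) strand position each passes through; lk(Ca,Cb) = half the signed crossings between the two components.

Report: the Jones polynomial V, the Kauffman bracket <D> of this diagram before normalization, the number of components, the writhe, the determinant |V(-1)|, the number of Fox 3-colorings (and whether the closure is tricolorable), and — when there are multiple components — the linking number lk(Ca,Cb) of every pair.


V(t) = t^-7 - 3t^-6 + 6t^-5 - 10t^-4 + 12t^-3 - 12t^-2 + 12t^-1 - 9 + 6t - 3t^2 + t^3
bracket: A^-18 - 3A^-14 + 6A^-10 - 9A^-6 + 12A^-2 - 12A^2 + 12A^6 - 10A^10 + 6A^14 - 3A^18 + A^22, w = -2
1 component, writhe -2, over 14 crossings
det 75, colorings 9 of 3^14 — tricolorable
observation: w = -2 shifts under R1 moves; the (-A^3)^(2) factor cancels that in V


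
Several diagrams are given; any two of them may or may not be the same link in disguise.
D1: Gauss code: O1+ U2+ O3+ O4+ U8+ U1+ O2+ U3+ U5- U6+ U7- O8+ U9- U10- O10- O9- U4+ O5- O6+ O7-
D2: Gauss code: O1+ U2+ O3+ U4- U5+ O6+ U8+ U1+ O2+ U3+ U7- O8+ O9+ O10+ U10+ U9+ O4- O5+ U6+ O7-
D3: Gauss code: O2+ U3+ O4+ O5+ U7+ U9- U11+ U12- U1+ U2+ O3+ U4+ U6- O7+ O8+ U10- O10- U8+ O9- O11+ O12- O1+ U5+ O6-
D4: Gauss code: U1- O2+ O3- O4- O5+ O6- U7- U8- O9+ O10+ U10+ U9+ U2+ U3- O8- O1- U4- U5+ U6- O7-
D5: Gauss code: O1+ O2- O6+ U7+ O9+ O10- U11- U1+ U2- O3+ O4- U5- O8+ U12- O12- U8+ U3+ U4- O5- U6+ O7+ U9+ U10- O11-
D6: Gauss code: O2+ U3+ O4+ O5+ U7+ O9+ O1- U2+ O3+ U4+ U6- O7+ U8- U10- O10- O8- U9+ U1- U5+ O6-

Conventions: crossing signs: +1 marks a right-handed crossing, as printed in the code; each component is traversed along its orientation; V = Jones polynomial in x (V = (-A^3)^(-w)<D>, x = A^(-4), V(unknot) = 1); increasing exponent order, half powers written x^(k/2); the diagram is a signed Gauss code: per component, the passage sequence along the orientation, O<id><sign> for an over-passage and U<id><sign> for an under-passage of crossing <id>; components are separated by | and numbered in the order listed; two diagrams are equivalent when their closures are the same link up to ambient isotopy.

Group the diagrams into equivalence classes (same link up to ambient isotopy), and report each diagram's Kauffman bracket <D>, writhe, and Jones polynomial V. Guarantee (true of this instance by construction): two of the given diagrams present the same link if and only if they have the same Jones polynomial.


equivalence classes: {D1, D2, D3, D6} | {D4} | {D5}
D1 (bracket -A^-18 + A^-14 - A^-10 + 2A^-6 - A^-2 + A^2; 10 crossings at w = +2): V = x - x^2 + 2x^3 - x^4 + x^5 - x^6
V(D2) = x - x^2 + 2x^3 - x^4 + x^5 - x^6  [10 crossings, <D> = -A^-6 + A^-2 - A^2 + 2A^6 - A^10 + A^14, w = +6]
V(D3) = x - x^2 + 2x^3 - x^4 + x^5 - x^6  [12 crossings, <D> = -A^-12 + A^-8 - A^-4 + 2 - A^4 + A^8, w = +4]
D4 (bracket A^-2 + A^6 - A^10; 10 crossings at w = -2): V = -x^-4 + x^-3 + x^-1
V(D5) = 1  [12 crossings, <D> = 1, w = 0]
V(D6) = x - x^2 + 2x^3 - x^4 + x^5 - x^6  [10 crossings, <D> = -A^-18 + A^-14 - A^-10 + 2A^-6 - A^-2 + A^2, w = +2]
key observation: V(x) takes 3 values over 6 diagrams, fixing the grouping


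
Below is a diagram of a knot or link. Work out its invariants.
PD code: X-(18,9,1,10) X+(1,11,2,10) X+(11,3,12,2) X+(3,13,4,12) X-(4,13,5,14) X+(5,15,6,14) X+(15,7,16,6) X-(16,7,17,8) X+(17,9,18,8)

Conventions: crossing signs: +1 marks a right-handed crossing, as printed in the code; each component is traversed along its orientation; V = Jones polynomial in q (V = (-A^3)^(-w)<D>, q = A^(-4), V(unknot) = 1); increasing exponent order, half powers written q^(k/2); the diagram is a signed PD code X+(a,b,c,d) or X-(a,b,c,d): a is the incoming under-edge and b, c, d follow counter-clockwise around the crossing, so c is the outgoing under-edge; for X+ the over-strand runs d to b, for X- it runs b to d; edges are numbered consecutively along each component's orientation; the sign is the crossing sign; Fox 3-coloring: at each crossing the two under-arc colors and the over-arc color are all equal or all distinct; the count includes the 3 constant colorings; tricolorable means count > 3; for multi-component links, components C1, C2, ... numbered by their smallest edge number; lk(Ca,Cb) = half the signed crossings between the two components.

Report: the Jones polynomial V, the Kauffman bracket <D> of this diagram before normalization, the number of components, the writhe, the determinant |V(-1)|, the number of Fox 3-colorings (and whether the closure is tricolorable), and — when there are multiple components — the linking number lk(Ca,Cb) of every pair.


Jones polynomial: V(q) = q + q^3 - q^4
<D> = A^-7 - A^-3 - A^5; writhe +3
components 1, writhe +3 (9 crossings)
3-colorings: 9 of 3^9, det 3 — tricolorable
note: the span of V is 3, forcing >= 3 crossings in any diagram


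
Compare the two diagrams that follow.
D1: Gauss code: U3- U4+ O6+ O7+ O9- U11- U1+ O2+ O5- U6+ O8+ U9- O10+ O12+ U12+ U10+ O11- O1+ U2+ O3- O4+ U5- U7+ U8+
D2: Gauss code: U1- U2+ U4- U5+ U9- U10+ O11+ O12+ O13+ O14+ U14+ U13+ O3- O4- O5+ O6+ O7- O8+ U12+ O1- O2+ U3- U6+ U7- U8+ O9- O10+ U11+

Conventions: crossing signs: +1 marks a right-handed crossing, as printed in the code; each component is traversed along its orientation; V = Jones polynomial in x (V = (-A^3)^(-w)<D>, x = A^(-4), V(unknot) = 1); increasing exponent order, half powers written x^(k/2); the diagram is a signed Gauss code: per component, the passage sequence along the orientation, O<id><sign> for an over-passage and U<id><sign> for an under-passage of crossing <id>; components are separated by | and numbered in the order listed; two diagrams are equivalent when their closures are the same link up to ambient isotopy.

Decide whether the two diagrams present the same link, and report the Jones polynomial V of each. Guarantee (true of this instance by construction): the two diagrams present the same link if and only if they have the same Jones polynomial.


equivalent: yes
V(D1) = 1  (w +4, c 12, <D> = A^12)
V(D2) = 1  (w +4, c 14, <D> = A^12)
why: all 2 diagrams share one V(x), hence one class


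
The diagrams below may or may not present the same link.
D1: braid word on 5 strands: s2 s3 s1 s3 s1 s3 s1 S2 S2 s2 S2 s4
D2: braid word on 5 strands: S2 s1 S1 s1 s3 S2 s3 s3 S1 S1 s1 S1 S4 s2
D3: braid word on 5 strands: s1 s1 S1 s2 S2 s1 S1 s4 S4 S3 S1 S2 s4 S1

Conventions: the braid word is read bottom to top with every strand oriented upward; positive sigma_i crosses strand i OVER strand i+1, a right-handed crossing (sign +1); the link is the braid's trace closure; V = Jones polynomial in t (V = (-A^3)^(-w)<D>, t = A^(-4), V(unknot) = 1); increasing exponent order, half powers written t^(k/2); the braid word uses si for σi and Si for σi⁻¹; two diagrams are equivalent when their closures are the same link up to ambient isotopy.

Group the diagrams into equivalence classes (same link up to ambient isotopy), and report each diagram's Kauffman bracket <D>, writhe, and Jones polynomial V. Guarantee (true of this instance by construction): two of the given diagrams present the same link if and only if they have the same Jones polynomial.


grouping into links: {D1} | {D2} | {D3}
V(D1) = t^2 + 2t^4 - 2t^5 + t^6 - 2t^7 + t^8  (w +6, c 12, <D> = A^-14 - 2A^-10 + A^-6 - 2A^-2 + 2A^2 + A^10)
D2 (bracket -A^-16 + A^-12 + A^-4; 14 crossings at w = 0): V = t + t^3 - t^4
V(D3) = 1  (w -2, c 14, <D> = A^-6)
key observation: 3 values of V(t) split the 3 diagrams


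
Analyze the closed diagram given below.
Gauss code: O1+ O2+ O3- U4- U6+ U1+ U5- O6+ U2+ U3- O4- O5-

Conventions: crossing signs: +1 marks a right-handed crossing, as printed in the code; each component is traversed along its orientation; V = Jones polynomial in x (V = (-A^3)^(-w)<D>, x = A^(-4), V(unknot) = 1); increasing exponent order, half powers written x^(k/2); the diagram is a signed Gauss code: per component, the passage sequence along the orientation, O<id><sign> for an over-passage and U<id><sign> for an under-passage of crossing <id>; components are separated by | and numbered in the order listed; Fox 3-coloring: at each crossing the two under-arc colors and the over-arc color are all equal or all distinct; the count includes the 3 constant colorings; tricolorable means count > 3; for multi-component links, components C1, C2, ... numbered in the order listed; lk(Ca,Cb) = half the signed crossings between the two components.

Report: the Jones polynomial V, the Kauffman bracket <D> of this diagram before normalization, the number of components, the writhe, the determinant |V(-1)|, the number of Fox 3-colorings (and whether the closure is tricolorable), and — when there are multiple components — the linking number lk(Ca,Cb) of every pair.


V = 1
<D> = 1 (w = 0)
1 component over 6 crossings, w = 0
3 Fox colorings among 3^6, |V(-1)| = 1: not tricolorable
why: det 1 = |V(-1)|; not divisible by 3, so not tricolorable


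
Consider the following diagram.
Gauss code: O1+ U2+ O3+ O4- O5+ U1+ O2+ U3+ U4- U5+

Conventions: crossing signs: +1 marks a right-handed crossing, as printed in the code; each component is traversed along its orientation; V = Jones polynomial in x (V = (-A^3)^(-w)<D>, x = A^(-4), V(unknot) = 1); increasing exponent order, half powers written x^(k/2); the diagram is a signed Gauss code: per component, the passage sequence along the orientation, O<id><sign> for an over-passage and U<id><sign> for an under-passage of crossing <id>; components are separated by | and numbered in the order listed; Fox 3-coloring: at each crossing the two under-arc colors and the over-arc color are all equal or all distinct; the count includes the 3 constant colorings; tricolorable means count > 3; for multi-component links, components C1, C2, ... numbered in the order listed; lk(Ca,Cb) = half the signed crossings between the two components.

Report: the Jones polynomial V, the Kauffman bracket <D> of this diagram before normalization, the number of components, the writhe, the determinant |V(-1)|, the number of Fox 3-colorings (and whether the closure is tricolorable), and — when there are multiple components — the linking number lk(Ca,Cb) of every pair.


V = x + x^3 - x^4
<D> = A^-7 - A^-3 - A^5 (w = +3)
1 component over 5 crossings, w = +3
9 Fox colorings among 3^5, |V(-1)| = 3: tricolorable
why: the span of V is 3, forcing >= 3 crossings in any diagram


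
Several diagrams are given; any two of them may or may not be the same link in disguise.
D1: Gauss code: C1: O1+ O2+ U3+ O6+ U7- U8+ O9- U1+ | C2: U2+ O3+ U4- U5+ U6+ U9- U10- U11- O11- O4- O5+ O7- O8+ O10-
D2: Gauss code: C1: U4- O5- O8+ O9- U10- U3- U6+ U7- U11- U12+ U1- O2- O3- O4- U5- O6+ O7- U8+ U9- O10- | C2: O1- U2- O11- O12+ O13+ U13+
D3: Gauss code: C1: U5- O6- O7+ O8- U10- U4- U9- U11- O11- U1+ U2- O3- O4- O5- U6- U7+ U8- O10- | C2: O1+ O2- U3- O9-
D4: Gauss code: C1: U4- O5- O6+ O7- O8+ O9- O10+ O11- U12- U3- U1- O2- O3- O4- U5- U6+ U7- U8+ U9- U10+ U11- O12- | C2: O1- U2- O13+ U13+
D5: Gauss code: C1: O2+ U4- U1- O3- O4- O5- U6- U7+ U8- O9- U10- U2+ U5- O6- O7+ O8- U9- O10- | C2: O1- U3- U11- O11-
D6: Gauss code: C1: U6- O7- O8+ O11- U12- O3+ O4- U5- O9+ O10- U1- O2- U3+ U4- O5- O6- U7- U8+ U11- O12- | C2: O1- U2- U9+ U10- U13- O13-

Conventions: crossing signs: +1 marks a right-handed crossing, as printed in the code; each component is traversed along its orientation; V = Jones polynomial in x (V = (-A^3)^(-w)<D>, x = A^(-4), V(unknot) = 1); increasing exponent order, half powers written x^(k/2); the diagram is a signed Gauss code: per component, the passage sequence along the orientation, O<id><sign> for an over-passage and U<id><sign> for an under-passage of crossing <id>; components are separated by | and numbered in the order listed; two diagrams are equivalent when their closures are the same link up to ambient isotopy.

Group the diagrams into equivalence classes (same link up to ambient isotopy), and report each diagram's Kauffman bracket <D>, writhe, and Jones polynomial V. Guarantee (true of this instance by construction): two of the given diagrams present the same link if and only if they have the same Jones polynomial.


classes: {D1} | {D2, D3, D4, D5, D6}
V(D1) = -x^(1/2) - x^(5/2)  [11 crossings, <D> = A^-7 + A, w = +1]
V(D2) = x^(-13/2) - x^(-11/2) + x^(-9/2) - 2x^(-7/2) - x^(-3/2)  (w -5, c 13, <D> = A^-9 + 2A^-1 - A^3 + A^7 - A^11)
D3 (bracket A^-15 + 2A^-7 - A^-3 + A - A^5; 11 crossings at w = -7): V = x^(-13/2) - x^(-11/2) + x^(-9/2) - 2x^(-7/2) - x^(-3/2)
V(D4) = x^(-13/2) - x^(-11/2) + x^(-9/2) - 2x^(-7/2) - x^(-3/2)  (w -5, c 13, <D> = A^-9 + 2A^-1 - A^3 + A^7 - A^11)
V(D5) = x^(-13/2) - x^(-11/2) + x^(-9/2) - 2x^(-7/2) - x^(-3/2)  (w -7, c 11, <D> = A^-15 + 2A^-7 - A^-3 + A - A^5)
V(D6) = x^(-13/2) - x^(-11/2) + x^(-9/2) - 2x^(-7/2) - x^(-3/2)  [13 crossings, <D> = A^-15 + 2A^-7 - A^-3 + A - A^5, w = -7]
note: V(x) takes 2 values over 6 diagrams, fixing the grouping


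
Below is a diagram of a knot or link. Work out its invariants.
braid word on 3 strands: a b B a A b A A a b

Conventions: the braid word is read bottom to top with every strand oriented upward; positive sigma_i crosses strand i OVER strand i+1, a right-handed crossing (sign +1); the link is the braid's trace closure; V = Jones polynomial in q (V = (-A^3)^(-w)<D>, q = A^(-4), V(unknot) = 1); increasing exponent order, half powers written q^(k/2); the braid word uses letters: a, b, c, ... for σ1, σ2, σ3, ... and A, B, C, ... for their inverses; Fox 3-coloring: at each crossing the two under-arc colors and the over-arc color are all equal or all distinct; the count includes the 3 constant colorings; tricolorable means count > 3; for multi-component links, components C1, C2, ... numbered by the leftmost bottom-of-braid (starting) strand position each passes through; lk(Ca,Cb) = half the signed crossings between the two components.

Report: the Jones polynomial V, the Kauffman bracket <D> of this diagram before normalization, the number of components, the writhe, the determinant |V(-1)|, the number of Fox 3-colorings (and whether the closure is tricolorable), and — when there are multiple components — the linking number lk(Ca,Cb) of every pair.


Jones polynomial: V(q) = 1
<D> = A^6; writhe +2
components 1, writhe +2 (10 crossings)
3-colorings: 3 of 3^10, det 1 — not tricolorable
note: |V(-1)| = 1: so not tricolorable, since 3 does not divide 1


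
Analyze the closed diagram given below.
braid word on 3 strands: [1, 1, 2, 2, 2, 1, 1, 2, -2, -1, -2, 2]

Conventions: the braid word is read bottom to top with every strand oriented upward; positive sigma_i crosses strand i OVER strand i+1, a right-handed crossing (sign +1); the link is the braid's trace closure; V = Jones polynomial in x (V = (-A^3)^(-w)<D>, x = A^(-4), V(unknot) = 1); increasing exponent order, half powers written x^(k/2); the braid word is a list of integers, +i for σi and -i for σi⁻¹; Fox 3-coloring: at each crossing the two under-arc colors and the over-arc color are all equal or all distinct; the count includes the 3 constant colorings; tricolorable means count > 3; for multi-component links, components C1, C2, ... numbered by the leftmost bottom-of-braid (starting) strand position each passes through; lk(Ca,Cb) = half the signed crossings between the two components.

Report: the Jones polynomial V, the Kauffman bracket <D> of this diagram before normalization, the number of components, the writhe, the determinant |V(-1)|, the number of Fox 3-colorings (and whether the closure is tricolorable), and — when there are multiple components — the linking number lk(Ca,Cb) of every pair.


Jones polynomial: V(x) = x^2 + 2x^4 - 2x^5 + x^6 - 2x^7 + x^8
<D> = A^-14 - 2A^-10 + A^-6 - 2A^-2 + 2A^2 + A^10; writhe +6
components 1, writhe +6 (12 crossings)
3-colorings: 27 of 3^12, det 9 — tricolorable
note: the word shrinks to σ1 σ1 σ2 σ2 σ2 σ1 after cancelling


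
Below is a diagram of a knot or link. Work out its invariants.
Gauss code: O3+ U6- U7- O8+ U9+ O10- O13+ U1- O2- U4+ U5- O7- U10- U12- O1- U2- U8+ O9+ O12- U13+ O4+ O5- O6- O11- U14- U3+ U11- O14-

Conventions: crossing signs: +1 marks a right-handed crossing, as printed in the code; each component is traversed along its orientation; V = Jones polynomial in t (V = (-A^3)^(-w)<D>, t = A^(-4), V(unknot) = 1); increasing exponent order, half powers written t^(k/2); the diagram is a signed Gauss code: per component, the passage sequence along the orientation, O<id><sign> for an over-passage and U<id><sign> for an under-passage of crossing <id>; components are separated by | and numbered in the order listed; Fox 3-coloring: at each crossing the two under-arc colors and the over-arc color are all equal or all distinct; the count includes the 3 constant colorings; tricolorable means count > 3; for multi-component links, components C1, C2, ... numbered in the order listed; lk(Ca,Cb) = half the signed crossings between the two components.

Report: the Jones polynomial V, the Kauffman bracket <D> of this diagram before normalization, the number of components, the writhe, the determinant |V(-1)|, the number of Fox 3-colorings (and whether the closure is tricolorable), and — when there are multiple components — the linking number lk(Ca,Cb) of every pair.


Jones polynomial: V(t) = -t^-5 + t^-4 - t^-3 + 2t^-2 - t^-1 + 2 - t
<D> = -A^-16 + 2A^-12 - A^-8 + 2A^-4 - 1 + A^4 - A^8; writhe -4
components 1, writhe -4 (14 crossings)
3-colorings: 9 of 3^14, det 9 — tricolorable
note: the span of V is 6, forcing >= 6 crossings in any diagram


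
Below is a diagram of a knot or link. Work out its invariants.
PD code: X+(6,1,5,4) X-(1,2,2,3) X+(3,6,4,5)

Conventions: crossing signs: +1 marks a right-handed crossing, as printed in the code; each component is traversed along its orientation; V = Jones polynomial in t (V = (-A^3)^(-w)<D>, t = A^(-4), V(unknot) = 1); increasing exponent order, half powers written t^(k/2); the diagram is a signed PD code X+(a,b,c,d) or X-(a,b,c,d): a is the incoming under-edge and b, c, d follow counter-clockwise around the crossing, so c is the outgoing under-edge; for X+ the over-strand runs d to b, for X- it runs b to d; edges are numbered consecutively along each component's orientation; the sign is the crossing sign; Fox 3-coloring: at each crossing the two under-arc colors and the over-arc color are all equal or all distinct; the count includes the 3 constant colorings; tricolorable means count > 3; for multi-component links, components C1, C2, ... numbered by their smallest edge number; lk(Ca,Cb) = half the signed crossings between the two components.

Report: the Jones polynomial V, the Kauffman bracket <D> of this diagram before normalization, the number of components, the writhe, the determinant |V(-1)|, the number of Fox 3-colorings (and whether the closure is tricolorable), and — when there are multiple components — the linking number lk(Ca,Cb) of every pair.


V(t) = -t^(1/2) - t^(5/2)
bracket: A^-7 + A, w = +1
2 components, writhe +1, over 3 crossings
lk(C1,C2) = +1
det 2, colorings 3 of 3^3 — not tricolorable
observation: |V(-1)| = 2: so not tricolorable, since 3 does not divide 2


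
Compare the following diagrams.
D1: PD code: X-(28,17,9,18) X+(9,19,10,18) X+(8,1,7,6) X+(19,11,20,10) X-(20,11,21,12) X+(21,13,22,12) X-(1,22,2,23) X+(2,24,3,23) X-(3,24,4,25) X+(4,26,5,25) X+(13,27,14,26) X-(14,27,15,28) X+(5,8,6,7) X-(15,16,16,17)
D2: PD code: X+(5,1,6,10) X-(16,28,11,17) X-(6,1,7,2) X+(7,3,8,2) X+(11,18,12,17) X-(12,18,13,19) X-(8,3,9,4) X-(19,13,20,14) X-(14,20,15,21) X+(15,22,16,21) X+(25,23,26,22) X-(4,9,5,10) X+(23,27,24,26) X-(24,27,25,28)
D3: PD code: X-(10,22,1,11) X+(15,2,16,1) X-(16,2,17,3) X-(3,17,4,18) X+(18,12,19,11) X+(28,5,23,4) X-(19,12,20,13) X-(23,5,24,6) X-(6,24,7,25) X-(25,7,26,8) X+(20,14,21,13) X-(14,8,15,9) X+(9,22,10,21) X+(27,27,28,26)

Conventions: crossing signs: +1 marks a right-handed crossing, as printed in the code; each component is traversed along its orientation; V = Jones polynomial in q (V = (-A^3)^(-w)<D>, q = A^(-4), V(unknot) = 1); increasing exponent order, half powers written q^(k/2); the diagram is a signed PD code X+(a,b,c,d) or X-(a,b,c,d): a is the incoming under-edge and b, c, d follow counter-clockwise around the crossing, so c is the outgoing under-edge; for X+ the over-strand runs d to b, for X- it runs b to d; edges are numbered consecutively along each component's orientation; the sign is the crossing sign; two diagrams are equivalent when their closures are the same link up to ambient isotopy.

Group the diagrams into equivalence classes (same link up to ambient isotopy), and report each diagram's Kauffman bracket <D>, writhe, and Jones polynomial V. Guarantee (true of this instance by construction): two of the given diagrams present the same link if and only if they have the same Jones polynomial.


classes: {D1} | {D2} | {D3}
V(D1) = 1 + q + q^2 + q^3  [14 crossings, <D> = A^-6 + A^-2 + A^2 + A^6, w = +2]
D2 (bracket A^-6 + A^-2 + A^2 + A^6; 14 crossings at w = -2): V = q^-3 + q^-2 + q^-1 + 1
V(D3) = q^-5 + 2q^-3 + q^-1  [14 crossings, <D> = A^-2 + 2A^6 + A^14, w = -2]
note: 3 values of V(q) split the 3 diagrams


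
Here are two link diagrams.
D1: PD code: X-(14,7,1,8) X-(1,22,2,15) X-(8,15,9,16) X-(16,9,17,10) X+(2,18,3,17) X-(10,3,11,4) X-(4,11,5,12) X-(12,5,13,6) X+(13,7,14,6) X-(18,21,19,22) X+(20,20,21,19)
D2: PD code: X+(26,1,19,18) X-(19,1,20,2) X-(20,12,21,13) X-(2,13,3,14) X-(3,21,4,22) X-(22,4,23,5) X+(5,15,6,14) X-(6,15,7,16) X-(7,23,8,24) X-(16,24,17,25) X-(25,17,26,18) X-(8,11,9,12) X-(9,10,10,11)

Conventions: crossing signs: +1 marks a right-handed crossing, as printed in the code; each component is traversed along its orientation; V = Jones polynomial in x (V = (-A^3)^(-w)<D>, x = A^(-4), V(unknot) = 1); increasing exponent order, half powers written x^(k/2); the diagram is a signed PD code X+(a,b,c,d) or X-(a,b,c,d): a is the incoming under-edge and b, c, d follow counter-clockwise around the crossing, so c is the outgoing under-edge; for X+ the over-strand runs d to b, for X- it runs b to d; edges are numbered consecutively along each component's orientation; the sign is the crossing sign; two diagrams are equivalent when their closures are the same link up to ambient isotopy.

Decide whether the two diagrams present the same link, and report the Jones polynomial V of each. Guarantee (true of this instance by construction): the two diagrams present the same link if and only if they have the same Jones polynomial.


equivalent: no
D1 (bracket A^-9 + 2A^-1 - A^3 + A^7 - A^11; 11 crossings at w = -5): V = x^(-13/2) - x^(-11/2) + x^(-9/2) - 2x^(-7/2) - x^(-3/2)
D2 (bracket A^-17 + A^-9 - A^-5 + A^-1 - A^3 + A^7; 13 crossings at w = -9): V = -x^(-17/2) + x^(-15/2) - x^(-13/2) + x^(-11/2) - x^(-9/2) - x^(-5/2)
key observation: 2 values of V(x) split the 2 diagrams


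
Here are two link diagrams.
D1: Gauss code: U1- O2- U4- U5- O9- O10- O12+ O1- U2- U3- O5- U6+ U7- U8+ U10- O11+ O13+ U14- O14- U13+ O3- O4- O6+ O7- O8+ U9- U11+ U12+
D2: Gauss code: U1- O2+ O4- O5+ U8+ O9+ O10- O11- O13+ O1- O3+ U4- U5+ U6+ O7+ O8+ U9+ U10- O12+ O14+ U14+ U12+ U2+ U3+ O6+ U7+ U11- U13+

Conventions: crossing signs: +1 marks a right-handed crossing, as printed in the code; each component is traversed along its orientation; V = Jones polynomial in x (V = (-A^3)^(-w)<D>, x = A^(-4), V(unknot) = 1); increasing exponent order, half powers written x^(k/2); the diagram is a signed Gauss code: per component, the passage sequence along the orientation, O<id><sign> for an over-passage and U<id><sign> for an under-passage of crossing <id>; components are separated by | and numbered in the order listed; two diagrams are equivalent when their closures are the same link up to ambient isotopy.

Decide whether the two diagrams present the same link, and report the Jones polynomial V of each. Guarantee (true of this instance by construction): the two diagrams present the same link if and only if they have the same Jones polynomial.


same link: no
V(D1) = -x^-6 + x^-5 - x^-4 + 2x^-3 - x^-2 + x^-1  [14 crossings, <D> = A^-8 - A^-4 + 2 - A^4 + A^8 - A^12, w = -4]
V(D2) = x - x^2 + 2x^3 - x^4 + x^5 - x^6  (w +6, c 14, <D> = -A^-6 + A^-2 - A^2 + 2A^6 - A^10 + A^14)
note: comparing 2 Jones polynomials yields 2 groups


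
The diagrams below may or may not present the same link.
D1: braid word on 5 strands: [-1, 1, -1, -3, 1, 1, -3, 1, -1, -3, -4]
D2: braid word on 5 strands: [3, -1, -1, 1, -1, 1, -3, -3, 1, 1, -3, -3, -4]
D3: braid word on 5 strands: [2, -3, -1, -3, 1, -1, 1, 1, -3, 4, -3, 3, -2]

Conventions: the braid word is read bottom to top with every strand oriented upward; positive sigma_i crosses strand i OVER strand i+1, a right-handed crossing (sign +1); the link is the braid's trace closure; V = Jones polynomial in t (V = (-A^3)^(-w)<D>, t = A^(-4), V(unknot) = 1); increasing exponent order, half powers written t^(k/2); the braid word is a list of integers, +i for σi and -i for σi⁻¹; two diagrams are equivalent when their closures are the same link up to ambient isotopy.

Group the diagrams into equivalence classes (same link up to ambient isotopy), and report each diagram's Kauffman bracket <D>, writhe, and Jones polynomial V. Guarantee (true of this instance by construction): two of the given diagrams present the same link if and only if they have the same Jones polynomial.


equivalence classes: {D1, D2, D3}
D1 (bracket A^-7 + A^-3 + A - A^9; 11 crossings at w = -3): V = t^(-9/2) - t^(-5/2) - t^(-3/2) - t^(-1/2)
V(D2) = t^(-9/2) - t^(-5/2) - t^(-3/2) - t^(-1/2)  (w -3, c 13, <D> = A^-7 + A^-3 + A - A^9)
V(D3) = t^(-9/2) - t^(-5/2) - t^(-3/2) - t^(-1/2)  (w -1, c 13, <D> = A^-1 + A^3 + A^7 - A^15)
observation: one V(t) for all 3 diagrams — one class (guaranteed)


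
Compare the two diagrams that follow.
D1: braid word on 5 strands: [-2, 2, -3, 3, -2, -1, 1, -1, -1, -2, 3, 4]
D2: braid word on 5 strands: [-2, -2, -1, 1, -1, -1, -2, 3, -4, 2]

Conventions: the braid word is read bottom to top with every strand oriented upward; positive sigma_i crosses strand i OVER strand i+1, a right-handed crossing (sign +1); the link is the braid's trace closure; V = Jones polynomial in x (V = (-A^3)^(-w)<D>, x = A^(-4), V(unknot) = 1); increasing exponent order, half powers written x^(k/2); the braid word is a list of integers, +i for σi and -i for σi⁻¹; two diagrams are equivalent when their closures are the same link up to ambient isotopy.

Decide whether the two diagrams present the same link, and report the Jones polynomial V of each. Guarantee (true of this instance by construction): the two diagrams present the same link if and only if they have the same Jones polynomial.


equivalent: yes
V(D1) = x^-5 + 2x^-3 + x^-1  (w -2, c 12, <D> = A^-2 + 2A^6 + A^14)
V(D2) = x^-5 + 2x^-3 + x^-1  [10 crossings, <D> = A^-8 + 2 + A^8, w = -4]
key observation: one V(x) for all 2 diagrams — one class (guaranteed)


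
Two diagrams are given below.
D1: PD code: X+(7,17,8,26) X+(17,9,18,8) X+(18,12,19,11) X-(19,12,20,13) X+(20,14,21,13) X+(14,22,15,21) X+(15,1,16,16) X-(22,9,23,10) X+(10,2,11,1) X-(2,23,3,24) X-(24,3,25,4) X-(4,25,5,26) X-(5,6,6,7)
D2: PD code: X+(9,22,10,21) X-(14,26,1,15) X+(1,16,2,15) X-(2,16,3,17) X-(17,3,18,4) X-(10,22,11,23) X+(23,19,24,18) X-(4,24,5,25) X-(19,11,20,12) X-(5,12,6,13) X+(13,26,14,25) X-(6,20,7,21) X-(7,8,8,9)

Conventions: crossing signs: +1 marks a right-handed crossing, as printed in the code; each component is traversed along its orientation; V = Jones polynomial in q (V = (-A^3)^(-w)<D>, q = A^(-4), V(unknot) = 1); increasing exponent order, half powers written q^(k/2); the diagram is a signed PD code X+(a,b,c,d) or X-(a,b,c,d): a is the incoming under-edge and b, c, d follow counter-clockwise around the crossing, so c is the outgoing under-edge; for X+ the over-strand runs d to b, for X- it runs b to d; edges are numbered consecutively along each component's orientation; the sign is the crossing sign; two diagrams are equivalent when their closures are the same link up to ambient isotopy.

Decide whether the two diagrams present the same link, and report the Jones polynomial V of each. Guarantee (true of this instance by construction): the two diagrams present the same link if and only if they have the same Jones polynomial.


equivalent: no
V(D1) = -q^(-3/2) + q^(-1/2) - 2q^(1/2) + q^(3/2) - 2q^(5/2) + q^(7/2)  (w +1, c 13, <D> = -A^-11 + 2A^-7 - A^-3 + 2A - A^5 + A^9)
V(D2) = -q^(-9/2) - q^(-5/2) + q^(-3/2) - q^(-1/2)  (w -5, c 13, <D> = A^-13 - A^-9 + A^-5 + A^3)
why: comparing 2 Jones polynomials yields 2 groups


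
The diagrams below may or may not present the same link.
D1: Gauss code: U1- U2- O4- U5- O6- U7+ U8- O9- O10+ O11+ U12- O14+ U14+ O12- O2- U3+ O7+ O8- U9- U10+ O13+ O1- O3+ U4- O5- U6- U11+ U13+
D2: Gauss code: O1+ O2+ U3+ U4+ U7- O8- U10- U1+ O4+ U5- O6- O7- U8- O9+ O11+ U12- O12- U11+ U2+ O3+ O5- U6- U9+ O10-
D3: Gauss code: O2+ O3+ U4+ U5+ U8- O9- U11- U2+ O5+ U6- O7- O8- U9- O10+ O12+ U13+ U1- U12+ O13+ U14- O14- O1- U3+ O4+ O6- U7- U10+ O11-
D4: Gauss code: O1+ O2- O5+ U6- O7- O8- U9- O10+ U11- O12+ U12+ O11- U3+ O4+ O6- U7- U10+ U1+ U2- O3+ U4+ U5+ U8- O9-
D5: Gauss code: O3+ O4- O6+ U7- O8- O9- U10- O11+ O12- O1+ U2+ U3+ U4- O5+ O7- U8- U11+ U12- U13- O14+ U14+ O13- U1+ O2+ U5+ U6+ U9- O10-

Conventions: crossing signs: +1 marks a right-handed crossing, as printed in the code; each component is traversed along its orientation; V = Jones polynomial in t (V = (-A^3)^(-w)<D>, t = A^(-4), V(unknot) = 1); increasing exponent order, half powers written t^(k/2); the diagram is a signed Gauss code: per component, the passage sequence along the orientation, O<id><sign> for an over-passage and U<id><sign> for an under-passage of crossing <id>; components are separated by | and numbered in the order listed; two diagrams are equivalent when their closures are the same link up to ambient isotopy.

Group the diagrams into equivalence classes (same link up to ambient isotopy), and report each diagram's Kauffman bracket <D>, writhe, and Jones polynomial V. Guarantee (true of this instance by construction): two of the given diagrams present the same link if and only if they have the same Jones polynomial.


grouping into links: {D1} | {D2, D3, D4, D5}
V(D1) = -t^-4 + t^-3 + t^-1  (w -2, c 14, <D> = A^-2 + A^6 - A^10)
V(D2) = -t^-3 + 2t^-2 - 2t^-1 + 3 - 2t + 2t^2 - t^3  [12 crossings, <D> = -A^-12 + 2A^-8 - 2A^-4 + 3 - 2A^4 + 2A^8 - A^12, w = 0]
V(D3) = -t^-3 + 2t^-2 - 2t^-1 + 3 - 2t + 2t^2 - t^3  (w 0, c 14, <D> = -A^-12 + 2A^-8 - 2A^-4 + 3 - 2A^4 + 2A^8 - A^12)
V(D4) = -t^-3 + 2t^-2 - 2t^-1 + 3 - 2t + 2t^2 - t^3  (w 0, c 12, <D> = -A^-12 + 2A^-8 - 2A^-4 + 3 - 2A^4 + 2A^8 - A^12)
V(D5) = -t^-3 + 2t^-2 - 2t^-1 + 3 - 2t + 2t^2 - t^3  (w 0, c 14, <D> = -A^-12 + 2A^-8 - 2A^-4 + 3 - 2A^4 + 2A^8 - A^12)
why: V(t) takes 2 values over 5 diagrams, fixing the grouping


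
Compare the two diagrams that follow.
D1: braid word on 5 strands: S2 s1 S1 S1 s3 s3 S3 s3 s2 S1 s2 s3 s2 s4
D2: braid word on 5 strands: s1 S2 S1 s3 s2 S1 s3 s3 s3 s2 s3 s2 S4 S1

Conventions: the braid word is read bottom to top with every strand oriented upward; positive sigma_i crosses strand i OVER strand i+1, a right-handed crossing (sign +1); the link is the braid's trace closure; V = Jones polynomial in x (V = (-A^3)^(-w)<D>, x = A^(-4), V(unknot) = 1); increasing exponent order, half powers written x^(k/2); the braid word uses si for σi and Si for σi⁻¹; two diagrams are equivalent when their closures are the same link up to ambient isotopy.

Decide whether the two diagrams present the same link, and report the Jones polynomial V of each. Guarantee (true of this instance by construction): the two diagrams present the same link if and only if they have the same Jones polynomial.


equivalent: no
D1 (bracket -A^-12 + 2A^-8 - 2A^-4 + 3 - 3A^4 + 2A^8 - A^12 + A^16; 14 crossings at w = +4): V = x^-1 - 1 + 2x - 3x^2 + 3x^3 - 2x^4 + 2x^5 - x^6
V(D2) = 1 - x + 2x^2 - 2x^3 + 2x^4 - 2x^5 + 2x^6 - x^7  (w +4, c 14, <D> = -A^-16 + 2A^-12 - 2A^-8 + 2A^-4 - 2 + 2A^4 - A^8 + A^12)
key observation: 2 classes among 2 diagrams; unequal V(x) rules out equality


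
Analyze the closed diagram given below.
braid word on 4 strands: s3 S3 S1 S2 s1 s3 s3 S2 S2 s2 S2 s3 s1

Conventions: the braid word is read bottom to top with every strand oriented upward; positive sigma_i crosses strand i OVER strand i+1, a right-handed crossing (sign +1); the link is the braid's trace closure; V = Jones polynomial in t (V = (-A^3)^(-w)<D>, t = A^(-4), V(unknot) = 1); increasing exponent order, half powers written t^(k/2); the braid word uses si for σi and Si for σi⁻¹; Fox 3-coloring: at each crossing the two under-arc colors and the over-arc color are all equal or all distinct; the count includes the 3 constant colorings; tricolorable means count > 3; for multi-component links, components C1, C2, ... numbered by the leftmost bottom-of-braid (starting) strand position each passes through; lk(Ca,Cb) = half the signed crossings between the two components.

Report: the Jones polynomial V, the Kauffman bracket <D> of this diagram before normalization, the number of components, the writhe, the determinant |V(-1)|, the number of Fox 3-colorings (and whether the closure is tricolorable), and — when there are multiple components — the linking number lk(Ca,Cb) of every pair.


V = -t^-3 + 2t^-2 - 2t^-1 + 3 - 2t + 2t^2 - t^3
<D> = A^-9 - 2A^-5 + 2A^-1 - 3A^3 + 2A^7 - 2A^11 + A^15 (w = +1)
1 component over 13 crossings, w = +1
3 Fox colorings among 3^13, |V(-1)| = 13: not tricolorable
why: w = +1 shifts under R1 moves; the (-A^3)^(-1) factor cancels that in V


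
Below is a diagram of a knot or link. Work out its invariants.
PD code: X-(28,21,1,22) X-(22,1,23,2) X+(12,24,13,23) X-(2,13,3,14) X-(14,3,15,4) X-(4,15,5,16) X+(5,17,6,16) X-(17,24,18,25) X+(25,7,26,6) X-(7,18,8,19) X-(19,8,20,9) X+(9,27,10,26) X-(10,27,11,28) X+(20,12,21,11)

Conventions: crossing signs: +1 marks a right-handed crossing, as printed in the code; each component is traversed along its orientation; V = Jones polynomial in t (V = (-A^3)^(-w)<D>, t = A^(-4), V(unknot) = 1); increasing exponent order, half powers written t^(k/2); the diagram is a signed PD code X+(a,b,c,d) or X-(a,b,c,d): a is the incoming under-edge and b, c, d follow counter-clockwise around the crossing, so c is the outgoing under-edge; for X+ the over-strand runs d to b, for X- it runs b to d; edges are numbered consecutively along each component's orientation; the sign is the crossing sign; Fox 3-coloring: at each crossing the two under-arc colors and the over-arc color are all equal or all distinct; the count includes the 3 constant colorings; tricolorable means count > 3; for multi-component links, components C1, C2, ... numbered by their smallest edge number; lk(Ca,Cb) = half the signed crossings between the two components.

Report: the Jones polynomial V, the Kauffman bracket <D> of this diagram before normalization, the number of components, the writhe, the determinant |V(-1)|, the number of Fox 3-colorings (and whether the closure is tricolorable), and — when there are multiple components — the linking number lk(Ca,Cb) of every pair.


V = t^-7 - 2t^-6 + 2t^-5 - 3t^-4 + 3t^-3 - 2t^-2 + 2t^-1
<D> = 2A^-8 - 2A^-4 + 3 - 3A^4 + 2A^8 - 2A^12 + A^16 (w = -4)
1 component over 14 crossings, w = -4
9 Fox colorings among 3^14, |V(-1)| = 15: tricolorable
why: w = -4 (over 14 crossings) is diagram-only; (-A^3)^(4) removes it from V


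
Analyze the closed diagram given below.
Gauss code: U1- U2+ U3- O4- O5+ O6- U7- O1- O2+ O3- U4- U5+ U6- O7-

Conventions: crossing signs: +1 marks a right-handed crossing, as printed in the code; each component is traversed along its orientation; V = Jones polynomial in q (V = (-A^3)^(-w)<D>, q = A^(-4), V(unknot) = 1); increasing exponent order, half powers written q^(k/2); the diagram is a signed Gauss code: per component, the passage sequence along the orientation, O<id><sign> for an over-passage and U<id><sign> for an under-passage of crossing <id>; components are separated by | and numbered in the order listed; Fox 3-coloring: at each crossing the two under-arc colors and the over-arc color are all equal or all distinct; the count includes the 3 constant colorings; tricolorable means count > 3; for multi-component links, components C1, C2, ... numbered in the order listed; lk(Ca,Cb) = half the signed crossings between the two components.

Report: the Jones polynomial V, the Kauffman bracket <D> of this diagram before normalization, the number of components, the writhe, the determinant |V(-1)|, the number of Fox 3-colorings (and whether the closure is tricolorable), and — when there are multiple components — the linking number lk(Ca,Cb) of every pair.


V(q) = -q^-4 + q^-3 + q^-1
bracket: -A^-5 - A^3 + A^7, w = -3
1 component, writhe -3, over 7 crossings
det 3, colorings 9 of 3^7 — tricolorable
observation: det 3 = |V(-1)|; divisible by 3, so tricolorable


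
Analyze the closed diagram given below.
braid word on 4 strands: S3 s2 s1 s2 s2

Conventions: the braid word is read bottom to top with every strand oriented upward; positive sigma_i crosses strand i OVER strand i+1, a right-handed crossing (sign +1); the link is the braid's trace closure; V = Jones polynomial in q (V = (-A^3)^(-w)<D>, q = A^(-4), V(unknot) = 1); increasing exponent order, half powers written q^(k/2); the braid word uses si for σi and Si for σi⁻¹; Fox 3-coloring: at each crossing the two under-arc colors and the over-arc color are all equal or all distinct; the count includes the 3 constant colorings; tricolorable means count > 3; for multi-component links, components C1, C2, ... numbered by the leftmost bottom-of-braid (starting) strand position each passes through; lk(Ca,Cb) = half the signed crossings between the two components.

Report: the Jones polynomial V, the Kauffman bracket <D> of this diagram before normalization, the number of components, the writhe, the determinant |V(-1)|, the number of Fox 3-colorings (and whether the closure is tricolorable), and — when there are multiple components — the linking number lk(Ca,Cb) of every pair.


Jones polynomial: V(q) = q + q^3 - q^4
<D> = A^-7 - A^-3 - A^5; writhe +3
components 1, writhe +3 (5 crossings)
3-colorings: 9 of 3^5, det 3 — tricolorable
note: the span of V is 3, forcing >= 3 crossings in any diagram


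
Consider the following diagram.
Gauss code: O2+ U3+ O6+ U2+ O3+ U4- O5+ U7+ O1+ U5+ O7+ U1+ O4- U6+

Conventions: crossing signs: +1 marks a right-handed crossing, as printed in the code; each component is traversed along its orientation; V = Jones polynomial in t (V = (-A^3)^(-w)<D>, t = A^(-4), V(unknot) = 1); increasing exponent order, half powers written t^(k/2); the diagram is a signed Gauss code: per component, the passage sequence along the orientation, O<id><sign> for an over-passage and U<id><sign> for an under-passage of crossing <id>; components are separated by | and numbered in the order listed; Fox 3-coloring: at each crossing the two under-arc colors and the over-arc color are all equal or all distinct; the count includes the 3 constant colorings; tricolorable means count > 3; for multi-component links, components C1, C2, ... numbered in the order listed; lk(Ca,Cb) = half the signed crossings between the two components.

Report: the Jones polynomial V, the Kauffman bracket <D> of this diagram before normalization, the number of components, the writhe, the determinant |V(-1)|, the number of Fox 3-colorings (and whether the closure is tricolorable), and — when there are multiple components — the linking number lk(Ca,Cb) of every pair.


V(t) = t^2 + 2t^4 - 2t^5 + t^6 - 2t^7 + t^8
bracket: -A^-17 + 2A^-13 - A^-9 + 2A^-5 - 2A^-1 - A^7, w = +5
1 component, writhe +5, over 7 crossings
det 9, colorings 27 of 3^7 — tricolorable
observation: w = +5 shifts under R1 moves; the (-A^3)^(-5) factor cancels that in V
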